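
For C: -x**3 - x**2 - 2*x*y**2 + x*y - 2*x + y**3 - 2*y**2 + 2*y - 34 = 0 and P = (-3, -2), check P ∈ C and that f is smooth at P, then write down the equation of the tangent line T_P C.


Tangent line at P: -33*x - 5*y - 109 = 0.

Step 1: f(-3, -2) = 0, so P lies on C.
Step 2: partial derivatives
  f_x(x, y) = -3*x**2 - 2*x - 2*y**2 + y - 2, f_y(x, y) = -4*x*y + x + 3*y**2 - 4*y + 2.
  f_x(P) = -33, f_y(P) = -5 (gradient nonzero, so P is smooth).
Step 3: tangent line at P: -33·(x − -3) + -5·(y − -2) = 0.
Expanding: -33*x - 5*y - 109 = 0.


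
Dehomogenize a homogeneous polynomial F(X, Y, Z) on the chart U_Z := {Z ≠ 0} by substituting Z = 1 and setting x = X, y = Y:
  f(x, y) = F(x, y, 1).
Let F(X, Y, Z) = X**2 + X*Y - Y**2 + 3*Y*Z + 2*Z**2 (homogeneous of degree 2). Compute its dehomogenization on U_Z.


f(x, y) = x**2 + x*y - y**2 + 3*y + 2

On U_Z we set Z = 1. Each monomial c·X^i·Y^j·Z^k in F becomes c·x^i·y^j·1^k = c·x^i·y^j.
Substituting Z = 1: F(X, Y, 1) = x**2 + x*y - y**2 + 3*y + 2.
Note: deg(f) ≤ deg(F) = 2; strict inequality happens when F is divisible by Z (lost terms).


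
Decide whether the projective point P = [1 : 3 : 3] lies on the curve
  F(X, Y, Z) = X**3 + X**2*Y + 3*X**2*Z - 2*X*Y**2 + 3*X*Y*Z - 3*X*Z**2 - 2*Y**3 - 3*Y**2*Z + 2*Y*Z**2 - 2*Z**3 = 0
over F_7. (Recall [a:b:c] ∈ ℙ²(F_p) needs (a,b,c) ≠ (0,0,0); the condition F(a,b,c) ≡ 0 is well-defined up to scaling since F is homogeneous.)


F(1,3,3) ≡ 0 (mod 7); P is on the curve.

Evaluate F(1, 3, 3) term-by-term (mod 7).
  X**3 ↦ 1·1·1·1 = 1
  X**2*Y ↦ 1·1·3·1 = 3
  3*X**2*Z ↦ 3·1·1·3 = 9
  -2*X*Y**2 ↦ -2·1·9·1 = -18
  3*X*Y*Z ↦ 3·1·3·3 = 27
  -3*X*Z**2 ↦ -3·1·1·9 = -27
  -2*Y**3 ↦ -2·1·27·1 = -54
  -3*Y**2*Z ↦ -3·1·9·3 = -81
  2*Y*Z**2 ↦ 2·1·3·9 = 54
  -2*Z**3 ↦ -2·1·1·27 = -54
Sum: F(1, 3, 3) = (1) + (3) + (9) + (-18) + (27) + (-27) + (-54) + (-81) + (54) + (-54) = -140.
Reducing mod 7: -140 ≡ 0 (mod 7).
Since F(a, b, c) ≡ 0 (mod 7), P lies on the curve.


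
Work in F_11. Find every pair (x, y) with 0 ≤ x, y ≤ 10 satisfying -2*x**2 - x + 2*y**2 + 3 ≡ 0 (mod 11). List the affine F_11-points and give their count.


Affine F_11-points: {(0, 2), (0, 9), (1, 0), (2, 3), (2, 8), (3, 3), (3, 8), (4, 0), (5, 2), (5, 9)}; count = 10.

For each of the 121 pairs (x, y) ∈ F_11², evaluate f(x, y) mod 11. Record the zeros.
  x = 0: [0↦3, 1↦5, 2↦0, 3↦10, 4↦2, 5↦9, 6↦9, 7↦2, 8↦10, 9↦0, 10↦5]  zeros at y ∈ {2, 9}
  x = 1: [0↦0, 1↦2, 2↦8, 3↦7, 4↦10, 5↦6, 6↦6, 7↦10, 8↦7, 9↦8, 10↦2]  zeros at y ∈ {0}
  x = 2: [0↦4, 1↦6, 2↦1, 3↦0, 4↦3, 5↦10, 6↦10, 7↦3, 8↦0, 9↦1, 10↦6]  zeros at y ∈ {3, 8}
  x = 3: [0↦4, 1↦6, 2↦1, 3↦0, 4↦3, 5↦10, 6↦10, 7↦3, 8↦0, 9↦1, 10↦6]  zeros at y ∈ {3, 8}
  x = 4: [0↦0, 1↦2, 2↦8, 3↦7, 4↦10, 5↦6, 6↦6, 7↦10, 8↦7, 9↦8, 10↦2]  zeros at y ∈ {0}
  x = 5: [0↦3, 1↦5, 2↦0, 3↦10, 4↦2, 5↦9, 6↦9, 7↦2, 8↦10, 9↦0, 10↦5]  zeros at y ∈ {2, 9}
  x = 6: [0↦2, 1↦4, 2↦10, 3↦9, 4↦1, 5↦8, 6↦8, 7↦1, 8↦9, 9↦10, 10↦4]  zeros at y ∈ ∅
  x = 7: [0↦8, 1↦10, 2↦5, 3↦4, 4↦7, 5↦3, 6↦3, 7↦7, 8↦4, 9↦5, 10↦10]  zeros at y ∈ ∅
  x = 8: [0↦10, 1↦1, 2↦7, 3↦6, 4↦9, 5↦5, 6↦5, 7↦9, 8↦6, 9↦7, 10↦1]  zeros at y ∈ ∅
  x = 9: [0↦8, 1↦10, 2↦5, 3↦4, 4↦7, 5↦3, 6↦3, 7↦7, 8↦4, 9↦5, 10↦10]  zeros at y ∈ ∅
  x = 10: [0↦2, 1↦4, 2↦10, 3↦9, 4↦1, 5↦8, 6↦8, 7↦1, 8↦9, 9↦10, 10↦4]  zeros at y ∈ ∅
Collecting zeros: affine points = {(0, 2), (0, 9), (1, 0), (2, 3), (2, 8), (3, 3), (3, 8), (4, 0), (5, 2), (5, 9)}.
Total count |C(F_11)_aff| = 10.


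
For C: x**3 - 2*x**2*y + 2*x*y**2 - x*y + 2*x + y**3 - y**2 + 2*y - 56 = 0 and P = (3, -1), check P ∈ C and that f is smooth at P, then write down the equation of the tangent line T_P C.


Tangent line at P: 44*x - 26*y - 158 = 0.

Step 1: f(3, -1) = 0, so P lies on C.
Step 2: partial derivatives
  f_x(x, y) = 3*x**2 - 4*x*y + 2*y**2 - y + 2, f_y(x, y) = -2*x**2 + 4*x*y - x + 3*y**2 - 2*y + 2.
  f_x(P) = 44, f_y(P) = -26 (gradient nonzero, so P is smooth).
Step 3: tangent line at P: 44·(x − 3) + -26·(y − -1) = 0.
Expanding: 44*x - 26*y - 158 = 0.


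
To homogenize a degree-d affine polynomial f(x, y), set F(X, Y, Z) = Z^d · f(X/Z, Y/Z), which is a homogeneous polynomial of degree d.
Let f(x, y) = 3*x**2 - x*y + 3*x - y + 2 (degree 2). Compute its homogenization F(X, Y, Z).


F(X, Y, Z) = 3*X**2 - X*Y + 3*X*Z - Y*Z + 2*Z**2

deg(f) = 2.
Substitute x = X/Z, y = Y/Z into f, then multiply by Z^2.
  monomial 3·x^2·y^0 ↦ 3·X^2·Y^0·Z^0.
  monomial -1·x^1·y^1 ↦ -1·X^1·Y^1·Z^0.
  monomial 3·x^1·y^0 ↦ 3·X^1·Y^0·Z^1.
  monomial -1·x^0·y^1 ↦ -1·X^0·Y^1·Z^1.
  monomial 2·x^0·y^0 ↦ 2·X^0·Y^0·Z^2.
Collecting: F(X, Y, Z) = 3*X**2 - X*Y + 3*X*Z - Y*Z + 2*Z**2.


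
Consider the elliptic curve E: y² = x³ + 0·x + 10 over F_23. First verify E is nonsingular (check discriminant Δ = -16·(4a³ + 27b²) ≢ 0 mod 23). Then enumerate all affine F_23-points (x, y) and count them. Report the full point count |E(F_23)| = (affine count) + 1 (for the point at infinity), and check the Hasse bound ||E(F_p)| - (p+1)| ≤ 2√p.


Affine points = {(2, 8), (2, 15), (7, 10), (7, 13), (8, 4), (8, 19), (9, 7), (9, 16), (12, 6), (12, 17), (15, 2), (15, 21), (16, 9), (16, 14), (17, 1), (17, 22), (18, 0), (20, 11), (20, 12), (21, 5), (21, 18), (22, 3), (22, 20)}; affine count = 23; |E(F_23)| = 24.

Discriminant check: Δ ∝ 4a³ + 27b² = 4·0³ + 27·10² = 4·0 + 27·100 ≡ 9 (mod 23). Nonzero ⇒ E is nonsingular.
For each x ∈ F_23, compute rhs = x³ + 0·x + 10 mod 23, then count y ∈ F_23 with y² ≡ rhs.
  x = 0: rhs = 10, matching y values: none (0 points).
  x = 1: rhs = 11, matching y values: none (0 points).
  x = 2: rhs = 18, matching y values: 8, 15 (2 points).
  x = 3: rhs = 14, matching y values: none (0 points).
  x = 4: rhs = 5, matching y values: none (0 points).
  x = 5: rhs = 20, matching y values: none (0 points).
  x = 6: rhs = 19, matching y values: none (0 points).
  x = 7: rhs = 8, matching y values: 10, 13 (2 points).
  x = 8: rhs = 16, matching y values: 4, 19 (2 points).
  x = 9: rhs = 3, matching y values: 7, 16 (2 points).
  x = 10: rhs = 21, matching y values: none (0 points).
  x = 11: rhs = 7, matching y values: none (0 points).
  x = 12: rhs = 13, matching y values: 6, 17 (2 points).
  x = 13: rhs = 22, matching y values: none (0 points).
  x = 14: rhs = 17, matching y values: none (0 points).
  x = 15: rhs = 4, matching y values: 2, 21 (2 points).
  x = 16: rhs = 12, matching y values: 9, 14 (2 points).
  x = 17: rhs = 1, matching y values: 1, 22 (2 points).
  x = 18: rhs = 0, matching y values: 0 (1 points).
  x = 19: rhs = 15, matching y values: none (0 points).
  x = 20: rhs = 6, matching y values: 11, 12 (2 points).
  x = 21: rhs = 2, matching y values: 5, 18 (2 points).
  x = 22: rhs = 9, matching y values: 3, 20 (2 points).
Total affine count: 23.
Full point count |E(F_23)| = 23 + 1 = 24.
Hasse bound: |24 − (23+1)| = |0| = 0 ≤ 2√23 ≈ 9.5917 ✓.


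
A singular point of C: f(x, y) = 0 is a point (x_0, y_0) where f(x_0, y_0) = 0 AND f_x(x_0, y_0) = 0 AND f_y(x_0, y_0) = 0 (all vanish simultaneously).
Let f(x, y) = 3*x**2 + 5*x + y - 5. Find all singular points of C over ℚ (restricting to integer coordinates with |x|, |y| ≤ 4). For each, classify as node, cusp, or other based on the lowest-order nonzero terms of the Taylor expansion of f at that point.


No singular points in the scanned grid; C is smooth there.

Compute partial derivatives:
  f_x = 6*x + 5.
  f_y = 1.
f_y = 1 is a nonzero constant, so f_y never vanishes: no point (x, y) can satisfy f = f_x = f_y = 0. In particular no (x, y) ∈ {−4, ..., 4}² is singular; the curve is smooth.


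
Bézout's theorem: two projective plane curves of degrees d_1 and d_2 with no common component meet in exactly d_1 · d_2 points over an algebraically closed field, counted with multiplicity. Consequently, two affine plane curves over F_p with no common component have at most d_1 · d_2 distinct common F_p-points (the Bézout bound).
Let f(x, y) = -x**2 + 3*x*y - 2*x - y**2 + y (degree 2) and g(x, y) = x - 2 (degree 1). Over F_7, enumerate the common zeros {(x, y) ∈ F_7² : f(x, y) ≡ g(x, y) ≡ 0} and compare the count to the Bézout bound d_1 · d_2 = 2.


Common zeros: ∅; count = 0; Bézout bound = 2.

deg(f) = 2, deg(g) = 1, so Bézout bound = 2.
Scan x ∈ F_7. For each x, list the y ∈ F_7 with f(x, y) ≡ 0 and those with g(x, y) ≡ 0 (mod 7); the common zeros in that column are the intersection.
  x = 0: f ≡ 0 at y ∈ {0, 1}; g ≡ 0 at y ∈ ∅; common: ∅.
  x = 1: f ≡ 0 at y ∈ {1, 3}; g ≡ 0 at y ∈ ∅; common: ∅.
  x = 2: f ≡ 0 at y ∈ ∅; g ≡ 0 at y ∈ {0, 1, 2, 3, 4, 5, 6}; common: ∅.
  x = 3: f ≡ 0 at y ∈ ∅; g ≡ 0 at y ∈ ∅; common: ∅.
  x = 4: f ≡ 0 at y ∈ ∅; g ≡ 0 at y ∈ ∅; common: ∅.
  x = 5: f ≡ 0 at y ∈ {0, 2}; g ≡ 0 at y ∈ ∅; common: ∅.
  x = 6: f ≡ 0 at y ∈ {2, 3}; g ≡ 0 at y ∈ ∅; common: ∅.
Collecting: common zeros = ∅, so the count is 0.
Comparison with the Bézout bound: 0 ≤ 2 = deg(f)·deg(g), as expected for curves with no common component (the affine F_7-count falls short of the bound because intersections may lie at infinity, over extension fields, or carry multiplicity).


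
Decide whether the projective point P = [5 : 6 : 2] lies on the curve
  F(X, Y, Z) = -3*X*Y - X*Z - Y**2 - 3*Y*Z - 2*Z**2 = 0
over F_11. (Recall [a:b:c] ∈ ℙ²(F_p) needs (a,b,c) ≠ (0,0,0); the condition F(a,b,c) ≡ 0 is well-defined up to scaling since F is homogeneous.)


F(5,6,2) ≡ 7 (mod 11); P is NOT on the curve.

Evaluate F(5, 6, 2) term-by-term (mod 11).
  -3*X*Y ↦ -3·5·6·1 = -90
  -X*Z ↦ -1·5·1·2 = -10
  -Y**2 ↦ -1·1·36·1 = -36
  -3*Y*Z ↦ -3·1·6·2 = -36
  -2*Z**2 ↦ -2·1·1·4 = -8
Sum: F(5, 6, 2) = (-90) + (-10) + (-36) + (-36) + (-8) = -180.
Reducing mod 11: -180 ≡ 7 (mod 11).
Since F(a, b, c) ≡ 7 ≠ 0 (mod 11), P does NOT lie on the curve.


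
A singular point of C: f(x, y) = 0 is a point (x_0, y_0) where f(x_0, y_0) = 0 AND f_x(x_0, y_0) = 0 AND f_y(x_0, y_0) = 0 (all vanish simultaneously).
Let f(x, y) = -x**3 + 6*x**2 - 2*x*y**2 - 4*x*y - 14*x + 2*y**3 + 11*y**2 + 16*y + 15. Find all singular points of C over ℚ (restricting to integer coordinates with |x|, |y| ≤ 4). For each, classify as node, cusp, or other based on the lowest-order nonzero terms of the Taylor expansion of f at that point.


Singular points: {(2, -1)}; classification: cusp.

Compute partial derivatives:
  f_x = -3*x**2 + 12*x - 2*y**2 - 4*y - 14.
  f_y = -4*x*y - 4*x + 6*y**2 + 22*y + 16.
Scan x_0 ∈ {−4, ..., 4}. For each x_0, f_y(x_0, y) is a polynomial in y; find its integer roots y ∈ {−4, ..., 4}, then test f_x and f at those candidates.
  x = -4: f_y(-4, y) = 6*y**2 + 38*y + 32; vanishes at y ∈ {-1}. (-4, -1): f_x = -108 ≠ 0.
  x = -3: f_y(-3, y) = 6*y**2 + 34*y + 28; vanishes at y ∈ {-1}. (-3, -1): f_x = -75 ≠ 0.
  x = -2: f_y(-2, y) = 6*y**2 + 30*y + 24; vanishes at y ∈ {-4, -1}. (-2, -4): f_x = -66 ≠ 0; (-2, -1): f_x = -48 ≠ 0.
  x = -1: f_y(-1, y) = 6*y**2 + 26*y + 20; vanishes at y ∈ {-1}. (-1, -1): f_x = -27 ≠ 0.
  x = 0: f_y(0, y) = 6*y**2 + 22*y + 16; vanishes at y ∈ {-1}. (0, -1): f_x = -12 ≠ 0.
  x = 1: f_y(1, y) = 6*y**2 + 18*y + 12; vanishes at y ∈ {-2, -1}. (1, -2): f_x = -5 ≠ 0; (1, -1): f_x = -3 ≠ 0.
  x = 2: f_y(2, y) = 6*y**2 + 14*y + 8; vanishes at y ∈ {-1}. (2, -1): f_x = 0, f = 0 — SINGULAR.
  x = 3: f_y(3, y) = 6*y**2 + 10*y + 4; vanishes at y ∈ {-1}. (3, -1): f_x = -3 ≠ 0.
  x = 4: f_y(4, y) = 6*y**2 + 6*y; vanishes at y ∈ {-1, 0}. (4, -1): f_x = -12 ≠ 0; (4, 0): f_x = -14 ≠ 0.
Only singular point on the grid: (2, -1).
Classify: substitute x = 2 + u, y = -1 + v and expand: f = -u**3 - 2*u*v**2 + 2*v**3 + v**2.
No constant or linear terms (consistent with a singular point). Quadratic part: v**2. Cubic part: -u**3 - 2*u*v**2 + 2*v**3.
The quadratic part v**2 is a perfect square, so there is a single (double) tangent line v = 0, i.e. y = -1. Restricting the cubic part to that line (v = 0) leaves -u**3 ≠ 0, so f is not divisible by v and the branch is v² ≈ u**3 to lowest order — this is a cusp.
Classification: cusp.


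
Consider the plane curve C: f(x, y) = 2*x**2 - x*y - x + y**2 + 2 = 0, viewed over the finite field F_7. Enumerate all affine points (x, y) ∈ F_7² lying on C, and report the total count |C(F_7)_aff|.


Affine F_7-points: {(2, 1), (3, 4), (3, 6), (4, 5), (4, 6), (6, 1), (6, 5)}; count = 7.

For each of the 49 pairs (x, y) ∈ F_7², evaluate f(x, y) mod 7. Record the zeros.
  x = 0: [0↦2, 1↦3, 2↦6, 3↦4, 4↦4, 5↦6, 6↦3]  zeros at y ∈ ∅
  x = 1: [0↦3, 1↦3, 2↦5, 3↦2, 4↦1, 5↦2, 6↦5]  zeros at y ∈ ∅
  x = 2: [0↦1, 1↦0, 2↦1, 3↦4, 4↦2, 5↦2, 6↦4]  zeros at y ∈ {1}
  x = 3: [0↦3, 1↦1, 2↦1, 3↦3, 4↦0, 5↦6, 6↦0]  zeros at y ∈ {4, 6}
  x = 4: [0↦2, 1↦6, 2↦5, 3↦6, 4↦2, 5↦0, 6↦0]  zeros at y ∈ {5, 6}
  x = 5: [0↦5, 1↦1, 2↦6, 3↦6, 4↦1, 5↦5, 6↦4]  zeros at y ∈ ∅
  x = 6: [0↦5, 1↦0, 2↦4, 3↦3, 4↦4, 5↦0, 6↦5]  zeros at y ∈ {1, 5}
Collecting zeros: affine points = {(2, 1), (3, 4), (3, 6), (4, 5), (4, 6), (6, 1), (6, 5)}.
Total count |C(F_7)_aff| = 7.


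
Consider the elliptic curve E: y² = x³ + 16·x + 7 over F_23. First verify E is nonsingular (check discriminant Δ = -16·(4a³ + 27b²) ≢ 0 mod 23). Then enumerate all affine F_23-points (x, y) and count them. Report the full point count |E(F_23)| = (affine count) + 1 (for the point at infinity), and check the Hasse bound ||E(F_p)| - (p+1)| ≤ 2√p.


Affine points = {(1, 1), (1, 22), (2, 1), (2, 22), (3, 6), (3, 17), (7, 5), (7, 18), (8, 7), (8, 16), (9, 11), (9, 12), (12, 8), (12, 15), (14, 10), (14, 13), (16, 9), (16, 14), (18, 3), (18, 20), (20, 1), (20, 22), (21, 6), (21, 17), (22, 6), (22, 17)}; affine count = 26; |E(F_23)| = 27.

Discriminant check: Δ ∝ 4a³ + 27b² = 4·16³ + 27·7² = 4·4096 + 27·49 ≡ 20 (mod 23). Nonzero ⇒ E is nonsingular.
For each x ∈ F_23, compute rhs = x³ + 16·x + 7 mod 23, then count y ∈ F_23 with y² ≡ rhs.
  x = 0: rhs = 7, matching y values: none (0 points).
  x = 1: rhs = 1, matching y values: 1, 22 (2 points).
  x = 2: rhs = 1, matching y values: 1, 22 (2 points).
  x = 3: rhs = 13, matching y values: 6, 17 (2 points).
  x = 4: rhs = 20, matching y values: none (0 points).
  x = 5: rhs = 5, matching y values: none (0 points).
  x = 6: rhs = 20, matching y values: none (0 points).
  x = 7: rhs = 2, matching y values: 5, 18 (2 points).
  x = 8: rhs = 3, matching y values: 7, 16 (2 points).
  x = 9: rhs = 6, matching y values: 11, 12 (2 points).
  x = 10: rhs = 17, matching y values: none (0 points).
  x = 11: rhs = 19, matching y values: none (0 points).
  x = 12: rhs = 18, matching y values: 8, 15 (2 points).
  x = 13: rhs = 20, matching y values: none (0 points).
  x = 14: rhs = 8, matching y values: 10, 13 (2 points).
  x = 15: rhs = 11, matching y values: none (0 points).
  x = 16: rhs = 12, matching y values: 9, 14 (2 points).
  x = 17: rhs = 17, matching y values: none (0 points).
  x = 18: rhs = 9, matching y values: 3, 20 (2 points).
  x = 19: rhs = 17, matching y values: none (0 points).
  x = 20: rhs = 1, matching y values: 1, 22 (2 points).
  x = 21: rhs = 13, matching y values: 6, 17 (2 points).
  x = 22: rhs = 13, matching y values: 6, 17 (2 points).
Total affine count: 26.
Full point count |E(F_23)| = 26 + 1 = 27.
Hasse bound: |27 − (23+1)| = |3| = 3 ≤ 2√23 ≈ 9.5917 ✓.


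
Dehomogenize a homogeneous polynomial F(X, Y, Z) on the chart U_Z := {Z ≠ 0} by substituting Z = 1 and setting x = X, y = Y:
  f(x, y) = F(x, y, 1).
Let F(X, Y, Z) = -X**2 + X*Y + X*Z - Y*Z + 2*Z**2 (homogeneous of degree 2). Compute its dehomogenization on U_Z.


f(x, y) = -x**2 + x*y + x - y + 2

On U_Z we set Z = 1. Each monomial c·X^i·Y^j·Z^k in F becomes c·x^i·y^j·1^k = c·x^i·y^j.
Substituting Z = 1: F(X, Y, 1) = -x**2 + x*y + x - y + 2.
Note: deg(f) ≤ deg(F) = 2; strict inequality happens when F is divisible by Z (lost terms).


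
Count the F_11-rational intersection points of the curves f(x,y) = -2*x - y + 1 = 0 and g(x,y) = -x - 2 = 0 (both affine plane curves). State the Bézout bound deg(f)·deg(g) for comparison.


Common zeros: {(9, 5)}; count = 1; Bézout bound = 1.

deg(f) = 1, deg(g) = 1, so Bézout bound = 1.
Scan x ∈ F_11. For each x, list the y ∈ F_11 with f(x, y) ≡ 0 and those with g(x, y) ≡ 0 (mod 11); the common zeros in that column are the intersection.
  x = 0: f ≡ 0 at y ∈ {1}; g ≡ 0 at y ∈ ∅; common: ∅.
  x = 1: f ≡ 0 at y ∈ {10}; g ≡ 0 at y ∈ ∅; common: ∅.
  x = 2: f ≡ 0 at y ∈ {8}; g ≡ 0 at y ∈ ∅; common: ∅.
  x = 3: f ≡ 0 at y ∈ {6}; g ≡ 0 at y ∈ ∅; common: ∅.
  x = 4: f ≡ 0 at y ∈ {4}; g ≡ 0 at y ∈ ∅; common: ∅.
  x = 5: f ≡ 0 at y ∈ {2}; g ≡ 0 at y ∈ ∅; common: ∅.
  x = 6: f ≡ 0 at y ∈ {0}; g ≡ 0 at y ∈ ∅; common: ∅.
  x = 7: f ≡ 0 at y ∈ {9}; g ≡ 0 at y ∈ ∅; common: ∅.
  x = 8: f ≡ 0 at y ∈ {7}; g ≡ 0 at y ∈ ∅; common: ∅.
  x = 9: f ≡ 0 at y ∈ {5}; g ≡ 0 at y ∈ {0, 1, 2, 3, 4, 5, 6, 7, 8, 9, 10}; common: {5}.
  x = 10: f ≡ 0 at y ∈ {3}; g ≡ 0 at y ∈ ∅; common: ∅.
Collecting: common zeros = {(9, 5)}, so the count is 1.
Comparison with the Bézout bound: 1 ≤ 1 = deg(f)·deg(g), as expected for curves with no common component (the bound is attained).


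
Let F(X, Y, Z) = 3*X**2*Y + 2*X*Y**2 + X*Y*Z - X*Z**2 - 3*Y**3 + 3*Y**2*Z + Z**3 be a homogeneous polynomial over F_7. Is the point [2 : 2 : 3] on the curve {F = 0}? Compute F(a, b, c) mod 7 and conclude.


F(2,2,3) ≡ 3 (mod 7); P is NOT on the curve.

Evaluate F(2, 2, 3) term-by-term (mod 7).
  3*X**2*Y ↦ 3·4·2·1 = 24
  2*X*Y**2 ↦ 2·2·4·1 = 16
  X*Y*Z ↦ 1·2·2·3 = 12
  -X*Z**2 ↦ -1·2·1·9 = -18
  -3*Y**3 ↦ -3·1·8·1 = -24
  3*Y**2*Z ↦ 3·1·4·3 = 36
  Z**3 ↦ 1·1·1·27 = 27
Sum: F(2, 2, 3) = (24) + (16) + (12) + (-18) + (-24) + (36) + (27) = 73.
Reducing mod 7: 73 ≡ 3 (mod 7).
Since F(a, b, c) ≡ 3 ≠ 0 (mod 7), P does NOT lie on the curve.


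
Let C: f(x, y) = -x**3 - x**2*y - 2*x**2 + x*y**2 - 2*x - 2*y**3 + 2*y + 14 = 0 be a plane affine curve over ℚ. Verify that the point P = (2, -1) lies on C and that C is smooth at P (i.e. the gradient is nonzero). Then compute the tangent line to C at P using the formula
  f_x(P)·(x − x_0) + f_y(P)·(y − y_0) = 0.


Tangent line at P: -17*x - 12*y + 22 = 0.

Step 1: f(2, -1) = 0, so P lies on C.
Step 2: partial derivatives
  f_x(x, y) = -3*x**2 - 2*x*y - 4*x + y**2 - 2, f_y(x, y) = -x**2 + 2*x*y - 6*y**2 + 2.
  f_x(P) = -17, f_y(P) = -12 (gradient nonzero, so P is smooth).
Step 3: tangent line at P: -17·(x − 2) + -12·(y − -1) = 0.
Expanding: -17*x - 12*y + 22 = 0.


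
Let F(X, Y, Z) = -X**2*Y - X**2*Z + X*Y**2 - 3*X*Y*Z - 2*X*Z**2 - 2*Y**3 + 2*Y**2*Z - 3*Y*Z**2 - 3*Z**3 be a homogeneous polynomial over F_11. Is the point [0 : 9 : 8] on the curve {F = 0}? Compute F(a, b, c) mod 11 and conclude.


F(0,9,8) ≡ 6 (mod 11); P is NOT on the curve.

Evaluate F(0, 9, 8) term-by-term (mod 11).
  -X**2*Y ↦ -1·0·9·1 = 0
  -X**2*Z ↦ -1·0·1·8 = 0
  X*Y**2 ↦ 1·0·81·1 = 0
  -3*X*Y*Z ↦ -3·0·9·8 = 0
  -2*X*Z**2 ↦ -2·0·1·64 = 0
  -2*Y**3 ↦ -2·1·729·1 = -1458
  2*Y**2*Z ↦ 2·1·81·8 = 1296
  -3*Y*Z**2 ↦ -3·1·9·64 = -1728
  -3*Z**3 ↦ -3·1·1·512 = -1536
Sum: F(0, 9, 8) = (0) + (0) + (0) + (0) + (0) + (-1458) + (1296) + (-1728) + (-1536) = -3426.
Reducing mod 11: -3426 ≡ 6 (mod 11).
Since F(a, b, c) ≡ 6 ≠ 0 (mod 11), P does NOT lie on the curve.


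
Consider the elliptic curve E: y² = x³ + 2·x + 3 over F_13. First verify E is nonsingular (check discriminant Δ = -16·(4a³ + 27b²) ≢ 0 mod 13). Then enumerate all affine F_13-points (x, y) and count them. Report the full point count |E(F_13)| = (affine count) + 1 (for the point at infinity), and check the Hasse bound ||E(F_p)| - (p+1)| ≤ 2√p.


Affine points = {(0, 4), (0, 9), (3, 6), (3, 7), (4, 6), (4, 7), (6, 6), (6, 7), (7, 3), (7, 10), (9, 3), (9, 10), (10, 3), (10, 10), (11, 2), (11, 11), (12, 0)}; affine count = 17; |E(F_13)| = 18.

Discriminant check: Δ ∝ 4a³ + 27b² = 4·2³ + 27·3² = 4·8 + 27·9 ≡ 2 (mod 13). Nonzero ⇒ E is nonsingular.
For each x ∈ F_13, compute rhs = x³ + 2·x + 3 mod 13, then count y ∈ F_13 with y² ≡ rhs.
  x = 0: rhs = 3, matching y values: 4, 9 (2 points).
  x = 1: rhs = 6, matching y values: none (0 points).
  x = 2: rhs = 2, matching y values: none (0 points).
  x = 3: rhs = 10, matching y values: 6, 7 (2 points).
  x = 4: rhs = 10, matching y values: 6, 7 (2 points).
  x = 5: rhs = 8, matching y values: none (0 points).
  x = 6: rhs = 10, matching y values: 6, 7 (2 points).
  x = 7: rhs = 9, matching y values: 3, 10 (2 points).
  x = 8: rhs = 11, matching y values: none (0 points).
  x = 9: rhs = 9, matching y values: 3, 10 (2 points).
  x = 10: rhs = 9, matching y values: 3, 10 (2 points).
  x = 11: rhs = 4, matching y values: 2, 11 (2 points).
  x = 12: rhs = 0, matching y values: 0 (1 points).
Total affine count: 17.
Full point count |E(F_13)| = 17 + 1 = 18.
Hasse bound: |18 − (13+1)| = |4| = 4 ≤ 2√13 ≈ 7.2111 ✓.


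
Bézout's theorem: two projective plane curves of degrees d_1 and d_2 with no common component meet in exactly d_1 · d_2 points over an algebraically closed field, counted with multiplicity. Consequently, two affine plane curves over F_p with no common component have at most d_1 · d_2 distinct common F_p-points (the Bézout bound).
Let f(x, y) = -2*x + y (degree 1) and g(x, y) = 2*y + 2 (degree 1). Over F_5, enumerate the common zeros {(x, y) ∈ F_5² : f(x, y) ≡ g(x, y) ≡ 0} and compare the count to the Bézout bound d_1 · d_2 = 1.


Common zeros: {(2, 4)}; count = 1; Bézout bound = 1.

deg(f) = 1, deg(g) = 1, so Bézout bound = 1.
Scan x ∈ F_5. For each x, list the y ∈ F_5 with f(x, y) ≡ 0 and those with g(x, y) ≡ 0 (mod 5); the common zeros in that column are the intersection.
  x = 0: f ≡ 0 at y ∈ {0}; g ≡ 0 at y ∈ {4}; common: ∅.
  x = 1: f ≡ 0 at y ∈ {2}; g ≡ 0 at y ∈ {4}; common: ∅.
  x = 2: f ≡ 0 at y ∈ {4}; g ≡ 0 at y ∈ {4}; common: {4}.
  x = 3: f ≡ 0 at y ∈ {1}; g ≡ 0 at y ∈ {4}; common: ∅.
  x = 4: f ≡ 0 at y ∈ {3}; g ≡ 0 at y ∈ {4}; common: ∅.
Collecting: common zeros = {(2, 4)}, so the count is 1.
Comparison with the Bézout bound: 1 ≤ 1 = deg(f)·deg(g), as expected for curves with no common component (the bound is attained).


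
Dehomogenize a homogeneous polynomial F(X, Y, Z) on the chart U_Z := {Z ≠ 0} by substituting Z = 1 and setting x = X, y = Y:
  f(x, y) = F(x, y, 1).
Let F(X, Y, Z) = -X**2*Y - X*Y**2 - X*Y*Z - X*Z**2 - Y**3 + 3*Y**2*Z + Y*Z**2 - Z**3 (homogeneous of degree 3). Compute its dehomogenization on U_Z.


f(x, y) = -x**2*y - x*y**2 - x*y - x - y**3 + 3*y**2 + y - 1

On U_Z we set Z = 1. Each monomial c·X^i·Y^j·Z^k in F becomes c·x^i·y^j·1^k = c·x^i·y^j.
Substituting Z = 1: F(X, Y, 1) = -x**2*y - x*y**2 - x*y - x - y**3 + 3*y**2 + y - 1.
Note: deg(f) ≤ deg(F) = 3; strict inequality happens when F is divisible by Z (lost terms).


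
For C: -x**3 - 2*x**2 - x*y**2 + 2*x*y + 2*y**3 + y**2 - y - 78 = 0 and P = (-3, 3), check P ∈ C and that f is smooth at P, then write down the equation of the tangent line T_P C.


Tangent line at P: -18*x + 71*y - 267 = 0.

Step 1: f(-3, 3) = 0, so P lies on C.
Step 2: partial derivatives
  f_x(x, y) = -3*x**2 - 4*x - y**2 + 2*y, f_y(x, y) = -2*x*y + 2*x + 6*y**2 + 2*y - 1.
  f_x(P) = -18, f_y(P) = 71 (gradient nonzero, so P is smooth).
Step 3: tangent line at P: -18·(x − -3) + 71·(y − 3) = 0.
Expanding: -18*x + 71*y - 267 = 0.


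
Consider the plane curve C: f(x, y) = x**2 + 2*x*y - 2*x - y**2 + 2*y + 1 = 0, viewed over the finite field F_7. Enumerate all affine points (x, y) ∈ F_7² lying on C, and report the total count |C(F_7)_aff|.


Affine F_7-points: {(0, 4), (0, 5), (1, 0), (1, 4), (6, 2), (6, 5)}; count = 6.

For each of the 49 pairs (x, y) ∈ F_7², evaluate f(x, y) mod 7. Record the zeros.
  x = 0: [0↦1, 1↦2, 2↦1, 3↦5, 4↦0, 5↦0, 6↦5]  zeros at y ∈ {4, 5}
  x = 1: [0↦0, 1↦3, 2↦4, 3↦3, 4↦0, 5↦2, 6↦2]  zeros at y ∈ {0, 4}
  x = 2: [0↦1, 1↦6, 2↦2, 3↦3, 4↦2, 5↦6, 6↦1]  zeros at y ∈ ∅
  x = 3: [0↦4, 1↦4, 2↦2, 3↦5, 4↦6, 5↦5, 6↦2]  zeros at y ∈ ∅
  x = 4: [0↦2, 1↦4, 2↦4, 3↦2, 4↦5, 5↦6, 6↦5]  zeros at y ∈ ∅
  x = 5: [0↦2, 1↦6, 2↦1, 3↦1, 4↦6, 5↦2, 6↦3]  zeros at y ∈ ∅
  x = 6: [0↦4, 1↦3, 2↦0, 3↦2, 4↦2, 5↦0, 6↦3]  zeros at y ∈ {2, 5}
Collecting zeros: affine points = {(0, 4), (0, 5), (1, 0), (1, 4), (6, 2), (6, 5)}.
Total count |C(F_7)_aff| = 6.


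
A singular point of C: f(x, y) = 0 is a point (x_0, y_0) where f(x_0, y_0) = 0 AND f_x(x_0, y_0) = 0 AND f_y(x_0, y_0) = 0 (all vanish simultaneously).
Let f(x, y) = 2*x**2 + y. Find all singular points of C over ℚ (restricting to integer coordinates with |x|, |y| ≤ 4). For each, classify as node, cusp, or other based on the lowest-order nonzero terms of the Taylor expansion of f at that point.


No singular points in the scanned grid; C is smooth there.

Compute partial derivatives:
  f_x = 4*x.
  f_y = 1.
f_y = 1 is a nonzero constant, so f_y never vanishes: no point (x, y) can satisfy f = f_x = f_y = 0. In particular no (x, y) ∈ {−4, ..., 4}² is singular; the curve is smooth.


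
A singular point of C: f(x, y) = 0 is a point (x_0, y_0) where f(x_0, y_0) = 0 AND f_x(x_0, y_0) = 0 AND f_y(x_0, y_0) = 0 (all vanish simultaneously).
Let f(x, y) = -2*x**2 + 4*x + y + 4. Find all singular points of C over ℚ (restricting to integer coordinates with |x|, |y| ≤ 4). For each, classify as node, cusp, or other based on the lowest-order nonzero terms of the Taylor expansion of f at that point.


No singular points in the scanned grid; C is smooth there.

Compute partial derivatives:
  f_x = 4 - 4*x.
  f_y = 1.
f_y = 1 is a nonzero constant, so f_y never vanishes: no point (x, y) can satisfy f = f_x = f_y = 0. In particular no (x, y) ∈ {−4, ..., 4}² is singular; the curve is smooth.


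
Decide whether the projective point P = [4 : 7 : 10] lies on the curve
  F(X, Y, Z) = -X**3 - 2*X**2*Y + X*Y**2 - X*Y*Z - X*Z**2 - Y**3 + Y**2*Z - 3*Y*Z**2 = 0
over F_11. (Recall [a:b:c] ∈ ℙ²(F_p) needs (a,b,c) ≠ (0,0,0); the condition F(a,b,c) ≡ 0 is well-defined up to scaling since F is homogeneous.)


F(4,7,10) ≡ 3 (mod 11); P is NOT on the curve.

Evaluate F(4, 7, 10) term-by-term (mod 11).
  -X**3 ↦ -1·64·1·1 = -64
  -2*X**2*Y ↦ -2·16·7·1 = -224
  X*Y**2 ↦ 1·4·49·1 = 196
  -X*Y*Z ↦ -1·4·7·10 = -280
  -X*Z**2 ↦ -1·4·1·100 = -400
  -Y**3 ↦ -1·1·343·1 = -343
  Y**2*Z ↦ 1·1·49·10 = 490
  -3*Y*Z**2 ↦ -3·1·7·100 = -2100
Sum: F(4, 7, 10) = (-64) + (-224) + (196) + (-280) + (-400) + (-343) + (490) + (-2100) = -2725.
Reducing mod 11: -2725 ≡ 3 (mod 11).
Since F(a, b, c) ≡ 3 ≠ 0 (mod 11), P does NOT lie on the curve.


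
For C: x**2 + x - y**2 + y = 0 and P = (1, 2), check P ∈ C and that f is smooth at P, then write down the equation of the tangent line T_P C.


Tangent line at P: 3*x - 3*y + 3 = 0.

Step 1: f(1, 2) = 0, so P lies on C.
Step 2: partial derivatives
  f_x(x, y) = 2*x + 1, f_y(x, y) = 1 - 2*y.
  f_x(P) = 3, f_y(P) = -3 (gradient nonzero, so P is smooth).
Step 3: tangent line at P: 3·(x − 1) + -3·(y − 2) = 0.
Expanding: 3*x - 3*y + 3 = 0.


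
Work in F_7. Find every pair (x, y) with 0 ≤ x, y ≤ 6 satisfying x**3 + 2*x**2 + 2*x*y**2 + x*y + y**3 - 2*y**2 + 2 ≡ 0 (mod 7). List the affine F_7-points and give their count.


Affine F_7-points: {(0, 5), (1, 1), (1, 3), (2, 5), (3, 2), (3, 3), (3, 5), (4, 0), (6, 2)}; count = 9.

For each of the 49 pairs (x, y) ∈ F_7², evaluate f(x, y) mod 7. Record the zeros.
  x = 0: [0↦2, 1↦1, 2↦2, 3↦4, 4↦6, 5↦0, 6↦6]  zeros at y ∈ {5}
  x = 1: [0↦5, 1↦0, 2↦1, 3↦0, 4↦3, 5↦2, 6↦3]  zeros at y ∈ {1, 3}
  x = 2: [0↦4, 1↦2, 2↦3, 3↦6, 4↦3, 5↦0, 6↦3]  zeros at y ∈ {5}
  x = 3: [0↦5, 1↦6, 2↦0, 3↦0, 4↦5, 5↦0, 6↦5]  zeros at y ∈ {2, 3, 5}
  x = 4: [0↦0, 1↦4, 2↦5, 3↦2, 4↦1, 5↦1, 6↦1]  zeros at y ∈ {0}
  x = 5: [0↦2, 1↦2, 2↦3, 3↦4, 4↦4, 5↦2, 6↦4]  zeros at y ∈ ∅
  x = 6: [0↦3, 1↦6, 2↦0, 3↦5, 4↦6, 5↦2, 6↦6]  zeros at y ∈ {2}
Collecting zeros: affine points = {(0, 5), (1, 1), (1, 3), (2, 5), (3, 2), (3, 3), (3, 5), (4, 0), (6, 2)}.
Total count |C(F_7)_aff| = 9.


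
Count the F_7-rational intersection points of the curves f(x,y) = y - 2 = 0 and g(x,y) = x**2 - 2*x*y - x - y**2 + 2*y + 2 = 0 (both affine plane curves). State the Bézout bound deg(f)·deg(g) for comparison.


Common zeros: ∅; count = 0; Bézout bound = 2.

deg(f) = 1, deg(g) = 2, so Bézout bound = 2.
Scan x ∈ F_7. For each x, list the y ∈ F_7 with f(x, y) ≡ 0 and those with g(x, y) ≡ 0 (mod 7); the common zeros in that column are the intersection.
  x = 0: f ≡ 0 at y ∈ {2}; g ≡ 0 at y ∈ ∅; common: ∅.
  x = 1: f ≡ 0 at y ∈ {2}; g ≡ 0 at y ∈ {3, 4}; common: ∅.
  x = 2: f ≡ 0 at y ∈ {2}; g ≡ 0 at y ∈ ∅; common: ∅.
  x = 3: f ≡ 0 at y ∈ {2}; g ≡ 0 at y ∈ ∅; common: ∅.
  x = 4: f ≡ 0 at y ∈ {2}; g ≡ 0 at y ∈ {0, 1}; common: ∅.
  x = 5: f ≡ 0 at y ∈ {2}; g ≡ 0 at y ∈ ∅; common: ∅.
  x = 6: f ≡ 0 at y ∈ {2}; g ≡ 0 at y ∈ {1, 3}; common: ∅.
Collecting: common zeros = ∅, so the count is 0.
Comparison with the Bézout bound: 0 ≤ 2 = deg(f)·deg(g), as expected for curves with no common component (the affine F_7-count falls short of the bound because intersections may lie at infinity, over extension fields, or carry multiplicity).


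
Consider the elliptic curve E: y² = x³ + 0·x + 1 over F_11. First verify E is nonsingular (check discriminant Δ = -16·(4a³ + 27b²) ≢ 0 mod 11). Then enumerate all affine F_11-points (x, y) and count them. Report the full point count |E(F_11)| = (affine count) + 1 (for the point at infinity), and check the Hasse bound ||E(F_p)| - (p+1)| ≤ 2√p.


Affine points = {(0, 1), (0, 10), (2, 3), (2, 8), (5, 4), (5, 7), (7, 5), (7, 6), (9, 2), (9, 9), (10, 0)}; affine count = 11; |E(F_11)| = 12.

Discriminant check: Δ ∝ 4a³ + 27b² = 4·0³ + 27·1² = 4·0 + 27·1 ≡ 5 (mod 11). Nonzero ⇒ E is nonsingular.
For each x ∈ F_11, compute rhs = x³ + 0·x + 1 mod 11, then count y ∈ F_11 with y² ≡ rhs.
  x = 0: rhs = 1, matching y values: 1, 10 (2 points).
  x = 1: rhs = 2, matching y values: none (0 points).
  x = 2: rhs = 9, matching y values: 3, 8 (2 points).
  x = 3: rhs = 6, matching y values: none (0 points).
  x = 4: rhs = 10, matching y values: none (0 points).
  x = 5: rhs = 5, matching y values: 4, 7 (2 points).
  x = 6: rhs = 8, matching y values: none (0 points).
  x = 7: rhs = 3, matching y values: 5, 6 (2 points).
  x = 8: rhs = 7, matching y values: none (0 points).
  x = 9: rhs = 4, matching y values: 2, 9 (2 points).
  x = 10: rhs = 0, matching y values: 0 (1 points).
Total affine count: 11.
Full point count |E(F_11)| = 11 + 1 = 12.
Hasse bound: |12 − (11+1)| = |0| = 0 ≤ 2√11 ≈ 6.6332 ✓.


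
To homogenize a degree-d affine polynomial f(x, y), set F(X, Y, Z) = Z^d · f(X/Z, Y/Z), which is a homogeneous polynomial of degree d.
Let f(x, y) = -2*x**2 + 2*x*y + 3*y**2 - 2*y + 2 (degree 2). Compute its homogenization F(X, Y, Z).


F(X, Y, Z) = -2*X**2 + 2*X*Y + 3*Y**2 - 2*Y*Z + 2*Z**2

deg(f) = 2.
Substitute x = X/Z, y = Y/Z into f, then multiply by Z^2.
  monomial -2·x^2·y^0 ↦ -2·X^2·Y^0·Z^0.
  monomial 2·x^1·y^1 ↦ 2·X^1·Y^1·Z^0.
  monomial 3·x^0·y^2 ↦ 3·X^0·Y^2·Z^0.
  monomial -2·x^0·y^1 ↦ -2·X^0·Y^1·Z^1.
  monomial 2·x^0·y^0 ↦ 2·X^0·Y^0·Z^2.
Collecting: F(X, Y, Z) = -2*X**2 + 2*X*Y + 3*Y**2 - 2*Y*Z + 2*Z**2.


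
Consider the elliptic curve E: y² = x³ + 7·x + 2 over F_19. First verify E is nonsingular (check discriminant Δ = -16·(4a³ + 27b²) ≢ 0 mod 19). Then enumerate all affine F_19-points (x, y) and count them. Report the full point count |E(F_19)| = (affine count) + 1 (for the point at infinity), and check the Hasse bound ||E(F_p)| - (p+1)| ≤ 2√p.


Affine points = {(2, 9), (2, 10), (8, 0), (11, 2), (11, 17), (12, 3), (12, 16), (15, 9), (15, 10), (16, 7), (16, 12)}; affine count = 11; |E(F_19)| = 12.

Discriminant check: Δ ∝ 4a³ + 27b² = 4·7³ + 27·2² = 4·343 + 27·4 ≡ 17 (mod 19). Nonzero ⇒ E is nonsingular.
For each x ∈ F_19, compute rhs = x³ + 7·x + 2 mod 19, then count y ∈ F_19 with y² ≡ rhs.
  x = 0: rhs = 2, matching y values: none (0 points).
  x = 1: rhs = 10, matching y values: none (0 points).
  x = 2: rhs = 5, matching y values: 9, 10 (2 points).
  x = 3: rhs = 12, matching y values: none (0 points).
  x = 4: rhs = 18, matching y values: none (0 points).
  x = 5: rhs = 10, matching y values: none (0 points).
  x = 6: rhs = 13, matching y values: none (0 points).
  x = 7: rhs = 14, matching y values: none (0 points).
  x = 8: rhs = 0, matching y values: 0 (1 points).
  x = 9: rhs = 15, matching y values: none (0 points).
  x = 10: rhs = 8, matching y values: none (0 points).
  x = 11: rhs = 4, matching y values: 2, 17 (2 points).
  x = 12: rhs = 9, matching y values: 3, 16 (2 points).
  x = 13: rhs = 10, matching y values: none (0 points).
  x = 14: rhs = 13, matching y values: none (0 points).
  x = 15: rhs = 5, matching y values: 9, 10 (2 points).
  x = 16: rhs = 11, matching y values: 7, 12 (2 points).
  x = 17: rhs = 18, matching y values: none (0 points).
  x = 18: rhs = 13, matching y values: none (0 points).
Total affine count: 11.
Full point count |E(F_19)| = 11 + 1 = 12.
Hasse bound: |12 − (19+1)| = |-8| = 8 ≤ 2√19 ≈ 8.7178 ✓.


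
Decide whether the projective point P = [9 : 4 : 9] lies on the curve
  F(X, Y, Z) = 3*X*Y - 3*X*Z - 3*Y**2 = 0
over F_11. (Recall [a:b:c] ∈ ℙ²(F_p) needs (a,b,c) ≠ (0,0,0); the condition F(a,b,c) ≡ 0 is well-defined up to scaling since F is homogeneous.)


F(9,4,9) ≡ 4 (mod 11); P is NOT on the curve.

Evaluate F(9, 4, 9) term-by-term (mod 11).
  3*X*Y ↦ 3·9·4·1 = 108
  -3*X*Z ↦ -3·9·1·9 = -243
  -3*Y**2 ↦ -3·1·16·1 = -48
Sum: F(9, 4, 9) = (108) + (-243) + (-48) = -183.
Reducing mod 11: -183 ≡ 4 (mod 11).
Since F(a, b, c) ≡ 4 ≠ 0 (mod 11), P does NOT lie on the curve.


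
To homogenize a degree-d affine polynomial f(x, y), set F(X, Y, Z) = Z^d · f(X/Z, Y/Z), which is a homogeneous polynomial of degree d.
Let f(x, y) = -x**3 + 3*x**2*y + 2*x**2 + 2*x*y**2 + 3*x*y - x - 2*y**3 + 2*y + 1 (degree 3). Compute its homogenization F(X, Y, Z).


F(X, Y, Z) = -X**3 + 3*X**2*Y + 2*X**2*Z + 2*X*Y**2 + 3*X*Y*Z - X*Z**2 - 2*Y**3 + 2*Y*Z**2 + Z**3

deg(f) = 3.
Substitute x = X/Z, y = Y/Z into f, then multiply by Z^3.
  monomial -1·x^3·y^0 ↦ -1·X^3·Y^0·Z^0.
  monomial 3·x^2·y^1 ↦ 3·X^2·Y^1·Z^0.
  monomial 2·x^2·y^0 ↦ 2·X^2·Y^0·Z^1.
  monomial 2·x^1·y^2 ↦ 2·X^1·Y^2·Z^0.
  monomial 3·x^1·y^1 ↦ 3·X^1·Y^1·Z^1.
  monomial -1·x^1·y^0 ↦ -1·X^1·Y^0·Z^2.
  monomial -2·x^0·y^3 ↦ -2·X^0·Y^3·Z^0.
  monomial 2·x^0·y^1 ↦ 2·X^0·Y^1·Z^2.
  monomial 1·x^0·y^0 ↦ 1·X^0·Y^0·Z^3.
Collecting: F(X, Y, Z) = -X**3 + 3*X**2*Y + 2*X**2*Z + 2*X*Y**2 + 3*X*Y*Z - X*Z**2 - 2*Y**3 + 2*Y*Z**2 + Z**3.


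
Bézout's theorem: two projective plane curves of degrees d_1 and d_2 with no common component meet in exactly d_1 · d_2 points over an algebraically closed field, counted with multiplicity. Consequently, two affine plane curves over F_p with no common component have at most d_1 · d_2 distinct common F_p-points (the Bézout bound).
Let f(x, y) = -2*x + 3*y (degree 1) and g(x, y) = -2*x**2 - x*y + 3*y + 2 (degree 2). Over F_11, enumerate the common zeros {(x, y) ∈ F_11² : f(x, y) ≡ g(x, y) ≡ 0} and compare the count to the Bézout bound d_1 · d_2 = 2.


Common zeros: ∅; count = 0; Bézout bound = 2.

deg(f) = 1, deg(g) = 2, so Bézout bound = 2.
Scan x ∈ F_11. For each x, list the y ∈ F_11 with f(x, y) ≡ 0 and those with g(x, y) ≡ 0 (mod 11); the common zeros in that column are the intersection.
  x = 0: f ≡ 0 at y ∈ {0}; g ≡ 0 at y ∈ {3}; common: ∅.
  x = 1: f ≡ 0 at y ∈ {8}; g ≡ 0 at y ∈ {0}; common: ∅.
  x = 2: f ≡ 0 at y ∈ {5}; g ≡ 0 at y ∈ {6}; common: ∅.
  x = 3: f ≡ 0 at y ∈ {2}; g ≡ 0 at y ∈ ∅; common: ∅.
  x = 4: f ≡ 0 at y ∈ {10}; g ≡ 0 at y ∈ {3}; common: ∅.
  x = 5: f ≡ 0 at y ∈ {7}; g ≡ 0 at y ∈ {9}; common: ∅.
  x = 6: f ≡ 0 at y ∈ {4}; g ≡ 0 at y ∈ {6}; common: ∅.
  x = 7: f ≡ 0 at y ∈ {1}; g ≡ 0 at y ∈ {9}; common: ∅.
  x = 8: f ≡ 0 at y ∈ {9}; g ≡ 0 at y ∈ {10}; common: ∅.
  x = 9: f ≡ 0 at y ∈ {6}; g ≡ 0 at y ∈ {10}; common: ∅.
  x = 10: f ≡ 0 at y ∈ {3}; g ≡ 0 at y ∈ {0}; common: ∅.
Collecting: common zeros = ∅, so the count is 0.
Comparison with the Bézout bound: 0 ≤ 2 = deg(f)·deg(g), as expected for curves with no common component (the affine F_11-count falls short of the bound because intersections may lie at infinity, over extension fields, or carry multiplicity).


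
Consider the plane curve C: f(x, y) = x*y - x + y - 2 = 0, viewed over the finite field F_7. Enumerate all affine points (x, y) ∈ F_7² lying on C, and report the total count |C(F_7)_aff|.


Affine F_7-points: {(0, 2), (1, 5), (2, 6), (3, 3), (4, 4), (5, 0)}; count = 6.

For each of the 49 pairs (x, y) ∈ F_7², evaluate f(x, y) mod 7. Record the zeros.
  x = 0: [0↦5, 1↦6, 2↦0, 3↦1, 4↦2, 5↦3, 6↦4]  zeros at y ∈ {2}
  x = 1: [0↦4, 1↦6, 2↦1, 3↦3, 4↦5, 5↦0, 6↦2]  zeros at y ∈ {5}
  x = 2: [0↦3, 1↦6, 2↦2, 3↦5, 4↦1, 5↦4, 6↦0]  zeros at y ∈ {6}
  x = 3: [0↦2, 1↦6, 2↦3, 3↦0, 4↦4, 5↦1, 6↦5]  zeros at y ∈ {3}
  x = 4: [0↦1, 1↦6, 2↦4, 3↦2, 4↦0, 5↦5, 6↦3]  zeros at y ∈ {4}
  x = 5: [0↦0, 1↦6, 2↦5, 3↦4, 4↦3, 5↦2, 6↦1]  zeros at y ∈ {0}
  x = 6: [0↦6, 1↦6, 2↦6, 3↦6, 4↦6, 5↦6, 6↦6]  zeros at y ∈ ∅
Collecting zeros: affine points = {(0, 2), (1, 5), (2, 6), (3, 3), (4, 4), (5, 0)}.
Total count |C(F_7)_aff| = 6.


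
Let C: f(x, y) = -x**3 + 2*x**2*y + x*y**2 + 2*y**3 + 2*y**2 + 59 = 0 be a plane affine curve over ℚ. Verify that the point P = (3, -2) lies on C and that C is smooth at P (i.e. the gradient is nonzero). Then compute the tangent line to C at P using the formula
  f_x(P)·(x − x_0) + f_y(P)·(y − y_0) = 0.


Tangent line at P: -47*x + 22*y + 185 = 0.

Step 1: f(3, -2) = 0, so P lies on C.
Step 2: partial derivatives
  f_x(x, y) = -3*x**2 + 4*x*y + y**2, f_y(x, y) = 2*x**2 + 2*x*y + 6*y**2 + 4*y.
  f_x(P) = -47, f_y(P) = 22 (gradient nonzero, so P is smooth).
Step 3: tangent line at P: -47·(x − 3) + 22·(y − -2) = 0.
Expanding: -47*x + 22*y + 185 = 0.


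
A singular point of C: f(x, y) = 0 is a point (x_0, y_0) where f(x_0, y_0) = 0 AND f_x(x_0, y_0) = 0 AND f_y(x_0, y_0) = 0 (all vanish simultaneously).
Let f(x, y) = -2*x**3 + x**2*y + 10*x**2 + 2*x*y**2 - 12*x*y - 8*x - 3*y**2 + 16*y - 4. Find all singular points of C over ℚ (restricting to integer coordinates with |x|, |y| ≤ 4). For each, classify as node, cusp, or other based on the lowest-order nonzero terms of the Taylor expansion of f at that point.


Singular points: {(2, 2)}; classification: cusp.

Compute partial derivatives:
  f_x = -6*x**2 + 2*x*y + 20*x + 2*y**2 - 12*y - 8.
  f_y = x**2 + 4*x*y - 12*x - 6*y + 16.
Scan x_0 ∈ {−4, ..., 4}. For each x_0, f_y(x_0, y) is a polynomial in y; find its integer roots y ∈ {−4, ..., 4}, then test f_x and f at those candidates.
  x = -4: f_y(-4, y) = 80 - 22*y; no integer root y with |y| ≤ 4.
  x = -3: f_y(-3, y) = 61 - 18*y; no integer root y with |y| ≤ 4.
  x = -2: f_y(-2, y) = 44 - 14*y; no integer root y with |y| ≤ 4.
  x = -1: f_y(-1, y) = 29 - 10*y; no integer root y with |y| ≤ 4.
  x = 0: f_y(0, y) = 16 - 6*y; no integer root y with |y| ≤ 4.
  x = 1: f_y(1, y) = 5 - 2*y; no integer root y with |y| ≤ 4.
  x = 2: f_y(2, y) = 2*y - 4; vanishes at y ∈ {2}. (2, 2): f_x = 0, f = 0 — SINGULAR.
  x = 3: f_y(3, y) = 6*y - 11; no integer root y with |y| ≤ 4.
  x = 4: f_y(4, y) = 10*y - 16; no integer root y with |y| ≤ 4.
Only singular point on the grid: (2, 2).
Classify: substitute x = 2 + u, y = 2 + v and expand: f = -2*u**3 + u**2*v + 2*u*v**2 + v**2.
No constant or linear terms (consistent with a singular point). Quadratic part: v**2. Cubic part: -2*u**3 + u**2*v + 2*u*v**2.
The quadratic part v**2 is a perfect square, so there is a single (double) tangent line v = 0, i.e. y = 2. Restricting the cubic part to that line (v = 0) leaves -2*u**3 ≠ 0, so f is not divisible by v and the branch is v² ≈ 2*u**3 to lowest order — this is a cusp.
Classification: cusp.
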